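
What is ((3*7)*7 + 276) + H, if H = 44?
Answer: 467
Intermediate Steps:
((3*7)*7 + 276) + H = ((3*7)*7 + 276) + 44 = (21*7 + 276) + 44 = (147 + 276) + 44 = 423 + 44 = 467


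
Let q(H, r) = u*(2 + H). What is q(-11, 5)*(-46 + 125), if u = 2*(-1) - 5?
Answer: 4977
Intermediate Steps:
u = -7 (u = -2 - 5 = -7)
q(H, r) = -14 - 7*H (q(H, r) = -7*(2 + H) = -14 - 7*H)
q(-11, 5)*(-46 + 125) = (-14 - 7*(-11))*(-46 + 125) = (-14 + 77)*79 = 63*79 = 4977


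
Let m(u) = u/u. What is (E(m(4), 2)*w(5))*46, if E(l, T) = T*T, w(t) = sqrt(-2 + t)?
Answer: 184*sqrt(3) ≈ 318.70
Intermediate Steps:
m(u) = 1
E(l, T) = T**2
(E(m(4), 2)*w(5))*46 = (2**2*sqrt(-2 + 5))*46 = (4*sqrt(3))*46 = 184*sqrt(3)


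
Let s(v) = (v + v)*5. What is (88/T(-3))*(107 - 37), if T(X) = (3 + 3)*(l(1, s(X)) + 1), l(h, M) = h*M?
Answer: -3080/87 ≈ -35.402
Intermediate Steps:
s(v) = 10*v (s(v) = (2*v)*5 = 10*v)
l(h, M) = M*h
T(X) = 6 + 60*X (T(X) = (3 + 3)*((10*X)*1 + 1) = 6*(10*X + 1) = 6*(1 + 10*X) = 6 + 60*X)
(88/T(-3))*(107 - 37) = (88/(6 + 60*(-3)))*(107 - 37) = (88/(6 - 180))*70 = (88/(-174))*70 = (88*(-1/174))*70 = -44/87*70 = -3080/87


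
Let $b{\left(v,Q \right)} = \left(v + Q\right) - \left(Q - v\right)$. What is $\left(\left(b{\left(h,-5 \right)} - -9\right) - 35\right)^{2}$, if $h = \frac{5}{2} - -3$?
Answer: $225$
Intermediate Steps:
$h = \frac{11}{2}$ ($h = 5 \cdot \frac{1}{2} + 3 = \frac{5}{2} + 3 = \frac{11}{2} \approx 5.5$)
$b{\left(v,Q \right)} = 2 v$ ($b{\left(v,Q \right)} = \left(Q + v\right) - \left(Q - v\right) = 2 v$)
$\left(\left(b{\left(h,-5 \right)} - -9\right) - 35\right)^{2} = \left(\left(2 \cdot \frac{11}{2} - -9\right) - 35\right)^{2} = \left(\left(11 + 9\right) - 35\right)^{2} = \left(20 - 35\right)^{2} = \left(-15\right)^{2} = 225$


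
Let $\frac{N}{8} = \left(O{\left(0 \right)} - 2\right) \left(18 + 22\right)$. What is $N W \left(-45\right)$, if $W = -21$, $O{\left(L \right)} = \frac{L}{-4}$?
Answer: $-604800$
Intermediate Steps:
$O{\left(L \right)} = - \frac{L}{4}$ ($O{\left(L \right)} = L \left(- \frac{1}{4}\right) = - \frac{L}{4}$)
$N = -640$ ($N = 8 \left(\left(- \frac{1}{4}\right) 0 - 2\right) \left(18 + 22\right) = 8 \left(0 - 2\right) 40 = 8 \left(\left(-2\right) 40\right) = 8 \left(-80\right) = -640$)
$N W \left(-45\right) = \left(-640\right) \left(-21\right) \left(-45\right) = 13440 \left(-45\right) = -604800$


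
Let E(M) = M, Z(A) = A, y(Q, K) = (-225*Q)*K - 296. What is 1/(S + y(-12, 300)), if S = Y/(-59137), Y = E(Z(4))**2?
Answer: 59137/47883465432 ≈ 1.2350e-6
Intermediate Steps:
y(Q, K) = -296 - 225*K*Q (y(Q, K) = -225*K*Q - 296 = -296 - 225*K*Q)
Y = 16 (Y = 4**2 = 16)
S = -16/59137 (S = 16/(-59137) = 16*(-1/59137) = -16/59137 ≈ -0.00027056)
1/(S + y(-12, 300)) = 1/(-16/59137 + (-296 - 225*300*(-12))) = 1/(-16/59137 + (-296 + 810000)) = 1/(-16/59137 + 809704) = 1/(47883465432/59137) = 59137/47883465432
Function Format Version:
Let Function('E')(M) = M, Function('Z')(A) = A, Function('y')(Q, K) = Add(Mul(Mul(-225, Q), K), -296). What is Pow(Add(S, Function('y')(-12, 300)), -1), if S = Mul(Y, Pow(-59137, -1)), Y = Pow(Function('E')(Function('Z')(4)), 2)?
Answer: Rational(59137, 47883465432) ≈ 1.2350e-6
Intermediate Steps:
Function('y')(Q, K) = Add(-296, Mul(-225, K, Q)) (Function('y')(Q, K) = Add(Mul(-225, K, Q), -296) = Add(-296, Mul(-225, K, Q)))
Y = 16 (Y = Pow(4, 2) = 16)
S = Rational(-16, 59137) (S = Mul(16, Pow(-59137, -1)) = Mul(16, Rational(-1, 59137)) = Rational(-16, 59137) ≈ -0.00027056)
Pow(Add(S, Function('y')(-12, 300)), -1) = Pow(Add(Rational(-16, 59137), Add(-296, Mul(-225, 300, -12))), -1) = Pow(Add(Rational(-16, 59137), Add(-296, 810000)), -1) = Pow(Add(Rational(-16, 59137), 809704), -1) = Pow(Rational(47883465432, 59137), -1) = Rational(59137, 47883465432)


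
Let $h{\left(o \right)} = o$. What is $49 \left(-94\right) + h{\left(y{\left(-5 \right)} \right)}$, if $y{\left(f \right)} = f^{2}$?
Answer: $-4581$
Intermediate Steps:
$49 \left(-94\right) + h{\left(y{\left(-5 \right)} \right)} = 49 \left(-94\right) + \left(-5\right)^{2} = -4606 + 25 = -4581$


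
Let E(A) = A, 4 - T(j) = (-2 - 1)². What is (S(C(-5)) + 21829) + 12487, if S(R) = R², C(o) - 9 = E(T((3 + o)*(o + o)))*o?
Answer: 35472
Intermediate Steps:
T(j) = -5 (T(j) = 4 - (-2 - 1)² = 4 - 1*(-3)² = 4 - 1*9 = 4 - 9 = -5)
C(o) = 9 - 5*o
(S(C(-5)) + 21829) + 12487 = ((9 - 5*(-5))² + 21829) + 12487 = ((9 + 25)² + 21829) + 12487 = (34² + 21829) + 12487 = (1156 + 21829) + 12487 = 22985 + 12487 = 35472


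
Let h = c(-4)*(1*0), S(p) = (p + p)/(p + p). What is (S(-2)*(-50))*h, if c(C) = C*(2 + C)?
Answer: 0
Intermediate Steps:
S(p) = 1 (S(p) = (2*p)/((2*p)) = (2*p)*(1/(2*p)) = 1)
h = 0 (h = (-4*(2 - 4))*(1*0) = -4*(-2)*0 = 8*0 = 0)
(S(-2)*(-50))*h = (1*(-50))*0 = -50*0 = 0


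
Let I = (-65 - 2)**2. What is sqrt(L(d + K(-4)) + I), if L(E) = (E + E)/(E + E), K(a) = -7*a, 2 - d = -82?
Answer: sqrt(4490) ≈ 67.007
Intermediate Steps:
d = 84 (d = 2 - 1*(-82) = 2 + 82 = 84)
I = 4489 (I = (-67)**2 = 4489)
L(E) = 1 (L(E) = (2*E)/((2*E)) = (2*E)*(1/(2*E)) = 1)
sqrt(L(d + K(-4)) + I) = sqrt(1 + 4489) = sqrt(4490)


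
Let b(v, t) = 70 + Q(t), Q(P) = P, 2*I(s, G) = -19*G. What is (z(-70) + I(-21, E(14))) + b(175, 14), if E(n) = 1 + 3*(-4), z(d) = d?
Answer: 237/2 ≈ 118.50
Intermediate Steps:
E(n) = -11 (E(n) = 1 - 12 = -11)
I(s, G) = -19*G/2 (I(s, G) = (-19*G)/2 = -19*G/2)
b(v, t) = 70 + t
(z(-70) + I(-21, E(14))) + b(175, 14) = (-70 - 19/2*(-11)) + (70 + 14) = (-70 + 209/2) + 84 = 69/2 + 84 = 237/2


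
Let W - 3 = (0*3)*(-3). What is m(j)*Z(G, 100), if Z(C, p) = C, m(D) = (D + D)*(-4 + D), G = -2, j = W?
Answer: 12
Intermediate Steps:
W = 3 (W = 3 + (0*3)*(-3) = 3 + 0*(-3) = 3 + 0 = 3)
j = 3
m(D) = 2*D*(-4 + D) (m(D) = (2*D)*(-4 + D) = 2*D*(-4 + D))
m(j)*Z(G, 100) = (2*3*(-4 + 3))*(-2) = (2*3*(-1))*(-2) = -6*(-2) = 12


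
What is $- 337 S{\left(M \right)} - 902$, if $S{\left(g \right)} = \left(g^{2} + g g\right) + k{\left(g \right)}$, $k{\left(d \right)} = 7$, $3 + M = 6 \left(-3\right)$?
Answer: $-300495$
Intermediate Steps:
$M = -21$ ($M = -3 + 6 \left(-3\right) = -3 - 18 = -21$)
$S{\left(g \right)} = 7 + 2 g^{2}$ ($S{\left(g \right)} = \left(g^{2} + g g\right) + 7 = \left(g^{2} + g^{2}\right) + 7 = 2 g^{2} + 7 = 7 + 2 g^{2}$)
$- 337 S{\left(M \right)} - 902 = - 337 \left(7 + 2 \left(-21\right)^{2}\right) - 902 = - 337 \left(7 + 2 \cdot 441\right) - 902 = - 337 \left(7 + 882\right) - 902 = \left(-337\right) 889 - 902 = -299593 - 902 = -300495$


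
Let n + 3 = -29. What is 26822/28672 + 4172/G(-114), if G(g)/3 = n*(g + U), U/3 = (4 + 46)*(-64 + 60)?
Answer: 2185387/2193408 ≈ 0.99634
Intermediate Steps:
n = -32 (n = -3 - 29 = -32)
U = -600 (U = 3*((4 + 46)*(-64 + 60)) = 3*(50*(-4)) = 3*(-200) = -600)
G(g) = 57600 - 96*g (G(g) = 3*(-32*(g - 600)) = 3*(-32*(-600 + g)) = 3*(19200 - 32*g) = 57600 - 96*g)
26822/28672 + 4172/G(-114) = 26822/28672 + 4172/(57600 - 96*(-114)) = 26822*(1/28672) + 4172/(57600 + 10944) = 13411/14336 + 4172/68544 = 13411/14336 + 4172*(1/68544) = 13411/14336 + 149/2448 = 2185387/2193408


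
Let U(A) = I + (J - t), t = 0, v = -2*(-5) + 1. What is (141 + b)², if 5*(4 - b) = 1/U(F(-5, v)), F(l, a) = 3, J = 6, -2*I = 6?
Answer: 4726276/225 ≈ 21006.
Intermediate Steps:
I = -3 (I = -½*6 = -3)
v = 11 (v = 10 + 1 = 11)
U(A) = 3 (U(A) = -3 + (6 - 1*0) = -3 + (6 + 0) = -3 + 6 = 3)
b = 59/15 (b = 4 - ⅕/3 = 4 - ⅕*⅓ = 4 - 1/15 = 59/15 ≈ 3.9333)
(141 + b)² = (141 + 59/15)² = (2174/15)² = 4726276/225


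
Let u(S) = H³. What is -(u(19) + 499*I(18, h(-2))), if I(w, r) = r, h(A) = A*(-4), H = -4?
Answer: -3928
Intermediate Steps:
h(A) = -4*A
u(S) = -64 (u(S) = (-4)³ = -64)
-(u(19) + 499*I(18, h(-2))) = -(-64 + 499*(-4*(-2))) = -(-64 + 499*8) = -(-64 + 3992) = -1*3928 = -3928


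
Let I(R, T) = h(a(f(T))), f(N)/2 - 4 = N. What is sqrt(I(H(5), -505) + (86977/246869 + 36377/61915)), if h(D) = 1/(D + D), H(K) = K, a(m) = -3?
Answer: sqrt(132713395306435145370)/13101337830 ≈ 0.87931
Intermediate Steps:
f(N) = 8 + 2*N
h(D) = 1/(2*D)
I(R, T) = -1/6 (I(R, T) = (1/2)/(-3) = (1/2)*(-1/3) = -1/6)
sqrt(I(H(5), -505) + (86977/246869 + 36377/61915)) = sqrt(-1/6 + (86977/246869 + 36377/61915)) = sqrt(-1/6 + 2052219224/2183556305) = sqrt(10129759039/13101337830) = sqrt(132713395306435145370)/13101337830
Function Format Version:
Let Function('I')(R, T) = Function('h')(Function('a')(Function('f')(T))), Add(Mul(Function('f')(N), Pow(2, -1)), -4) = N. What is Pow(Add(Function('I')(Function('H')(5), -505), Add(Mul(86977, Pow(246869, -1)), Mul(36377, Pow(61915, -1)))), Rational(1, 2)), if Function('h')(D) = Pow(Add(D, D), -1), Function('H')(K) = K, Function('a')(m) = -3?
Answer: Mul(Rational(1, 13101337830), Pow(132713395306435145370, Rational(1, 2))) ≈ 0.87931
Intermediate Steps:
Function('f')(N) = Add(8, Mul(2, N))
Function('h')(D) = Mul(Rational(1, 2), Pow(D, -1)) (Function('h')(D) = Pow(Mul(2, D), -1) = Mul(Rational(1, 2), Pow(D, -1)))
Function('I')(R, T) = Rational(-1, 6) (Function('I')(R, T) = Mul(Rational(1, 2), Pow(-3, -1)) = Mul(Rational(1, 2), Rational(-1, 3)) = Rational(-1, 6))
Pow(Add(Function('I')(Function('H')(5), -505), Add(Mul(86977, Pow(246869, -1)), Mul(36377, Pow(61915, -1)))), Rational(1, 2)) = Pow(Add(Rational(-1, 6), Add(Mul(86977, Pow(246869, -1)), Mul(36377, Pow(61915, -1)))), Rational(1, 2)) = Pow(Add(Rational(-1, 6), Add(Mul(86977, Rational(1, 246869)), Mul(36377, Rational(1, 61915)))), Rational(1, 2)) = Pow(Add(Rational(-1, 6), Add(Rational(86977, 246869), Rational(36377, 61915))), Rational(1, 2)) = Pow(Add(Rational(-1, 6), Rational(2052219224, 2183556305)), Rational(1, 2)) = Pow(Rational(10129759039, 13101337830), Rational(1, 2)) = Mul(Rational(1, 13101337830), Pow(132713395306435145370, Rational(1, 2)))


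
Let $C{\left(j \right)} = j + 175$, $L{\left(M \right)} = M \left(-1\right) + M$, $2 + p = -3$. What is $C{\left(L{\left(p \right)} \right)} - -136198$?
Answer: $136373$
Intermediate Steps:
$p = -5$ ($p = -2 - 3 = -5$)
$L{\left(M \right)} = 0$ ($L{\left(M \right)} = - M + M = 0$)
$C{\left(j \right)} = 175 + j$
$C{\left(L{\left(p \right)} \right)} - -136198 = \left(175 + 0\right) - -136198 = 175 + 136198 = 136373$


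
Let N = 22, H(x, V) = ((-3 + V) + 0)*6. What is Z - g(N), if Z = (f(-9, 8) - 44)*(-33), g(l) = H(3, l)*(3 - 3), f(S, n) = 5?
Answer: 1287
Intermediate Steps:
H(x, V) = -18 + 6*V (H(x, V) = (-3 + V)*6 = -18 + 6*V)
g(l) = 0 (g(l) = (-18 + 6*l)*(3 - 3) = (-18 + 6*l)*0 = 0)
Z = 1287 (Z = (5 - 44)*(-33) = -39*(-33) = 1287)
Z - g(N) = 1287 - 1*0 = 1287 + 0 = 1287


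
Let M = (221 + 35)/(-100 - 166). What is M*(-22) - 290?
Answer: -35754/133 ≈ -268.83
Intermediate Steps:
M = -128/133 (M = 256/(-266) = 256*(-1/266) = -128/133 ≈ -0.96241)
M*(-22) - 290 = -128/133*(-22) - 290 = 2816/133 - 290 = -35754/133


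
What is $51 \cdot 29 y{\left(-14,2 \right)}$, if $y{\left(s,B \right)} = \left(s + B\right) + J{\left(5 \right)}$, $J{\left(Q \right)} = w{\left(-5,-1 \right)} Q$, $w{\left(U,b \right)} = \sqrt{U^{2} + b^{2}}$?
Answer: $-17748 + 7395 \sqrt{26} \approx 19959.0$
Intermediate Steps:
$J{\left(Q \right)} = Q \sqrt{26}$ ($J{\left(Q \right)} = \sqrt{\left(-5\right)^{2} + \left(-1\right)^{2}} Q = \sqrt{25 + 1} Q = \sqrt{26} Q = Q \sqrt{26}$)
$y{\left(s,B \right)} = B + s + 5 \sqrt{26}$ ($y{\left(s,B \right)} = \left(s + B\right) + 5 \sqrt{26} = \left(B + s\right) + 5 \sqrt{26} = B + s + 5 \sqrt{26}$)
$51 \cdot 29 y{\left(-14,2 \right)} = 51 \cdot 29 \left(2 - 14 + 5 \sqrt{26}\right) = 1479 \left(-12 + 5 \sqrt{26}\right) = -17748 + 7395 \sqrt{26}$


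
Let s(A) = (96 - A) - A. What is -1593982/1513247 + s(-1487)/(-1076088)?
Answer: -859955285353/814193468868 ≈ -1.0562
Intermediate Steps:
s(A) = 96 - 2*A
-1593982/1513247 + s(-1487)/(-1076088) = -1593982/1513247 + (96 - 2*(-1487))/(-1076088) = -1593982*1/1513247 + (96 + 2974)*(-1/1076088) = -1593982/1513247 + 3070*(-1/1076088) = -1593982/1513247 - 1535/538044 = -859955285353/814193468868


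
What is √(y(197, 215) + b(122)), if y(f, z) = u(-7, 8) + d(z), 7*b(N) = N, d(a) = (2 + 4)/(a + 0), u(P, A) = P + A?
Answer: √41804385/1505 ≈ 4.2961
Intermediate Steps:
u(P, A) = A + P
d(a) = 6/a
b(N) = N/7
y(f, z) = 1 + 6/z (y(f, z) = (8 - 7) + 6/z = 1 + 6/z)
√(y(197, 215) + b(122)) = √((6 + 215)/215 + (⅐)*122) = √((1/215)*221 + 122/7) = √(221/215 + 122/7) = √(27777/1505) = √41804385/1505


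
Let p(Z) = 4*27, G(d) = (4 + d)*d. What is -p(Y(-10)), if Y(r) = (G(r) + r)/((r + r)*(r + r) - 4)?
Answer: -108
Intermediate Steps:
G(d) = d*(4 + d)
Y(r) = (r + r*(4 + r))/(-4 + 4*r**2) (Y(r) = (r*(4 + r) + r)/((r + r)*(r + r) - 4) = (r + r*(4 + r))/((2*r)*(2*r) - 4) = (r + r*(4 + r))/(4*r**2 - 4) = (r + r*(4 + r))/(-4 + 4*r**2))
p(Z) = 108
-p(Y(-10)) = -1*108 = -108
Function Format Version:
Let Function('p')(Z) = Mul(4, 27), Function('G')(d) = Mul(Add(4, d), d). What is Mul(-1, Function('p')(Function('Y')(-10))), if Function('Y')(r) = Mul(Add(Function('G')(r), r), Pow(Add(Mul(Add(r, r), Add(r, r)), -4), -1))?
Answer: -108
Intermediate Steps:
Function('G')(d) = Mul(d, Add(4, d))
Function('Y')(r) = Mul(Pow(Add(-4, Mul(4, Pow(r, 2))), -1), Add(r, Mul(r, Add(4, r)))) (Function('Y')(r) = Mul(Add(Mul(r, Add(4, r)), r), Pow(Add(Mul(Add(r, r), Add(r, r)), -4), -1)) = Mul(Add(r, Mul(r, Add(4, r))), Pow(Add(Mul(Mul(2, r), Mul(2, r)), -4), -1)) = Mul(Add(r, Mul(r, Add(4, r))), Pow(Add(Mul(4, Pow(r, 2)), -4), -1)) = Mul(Add(r, Mul(r, Add(4, r))), Pow(Add(-4, Mul(4, Pow(r, 2))), -1)) = Mul(Pow(Add(-4, Mul(4, Pow(r, 2))), -1), Add(r, Mul(r, Add(4, r)))))
Function('p')(Z) = 108
Mul(-1, Function('p')(Function('Y')(-10))) = Mul(-1, 108) = -108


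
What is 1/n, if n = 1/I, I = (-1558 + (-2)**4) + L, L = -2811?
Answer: -4353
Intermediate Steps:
I = -4353 (I = (-1558 + (-2)**4) - 2811 = (-1558 + 16) - 2811 = -1542 - 2811 = -4353)
n = -1/4353 (n = 1/(-4353) = -1/4353 ≈ -0.00022973)
1/n = 1/(-1/4353) = -4353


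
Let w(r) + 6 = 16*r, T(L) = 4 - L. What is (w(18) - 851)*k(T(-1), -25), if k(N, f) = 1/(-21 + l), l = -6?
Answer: 569/27 ≈ 21.074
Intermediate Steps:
k(N, f) = -1/27 (k(N, f) = 1/(-21 - 6) = 1/(-27) = -1/27)
w(r) = -6 + 16*r
(w(18) - 851)*k(T(-1), -25) = ((-6 + 16*18) - 851)*(-1/27) = ((-6 + 288) - 851)*(-1/27) = (282 - 851)*(-1/27) = -569*(-1/27) = 569/27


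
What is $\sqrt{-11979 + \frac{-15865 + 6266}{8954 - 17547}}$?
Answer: $\frac{2 i \sqrt{221110667791}}{8593} \approx 109.44 i$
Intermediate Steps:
$\sqrt{-11979 + \frac{-15865 + 6266}{8954 - 17547}} = \sqrt{-11979 - \frac{9599}{-8593}} = \sqrt{-11979 - - \frac{9599}{8593}} = \sqrt{-11979 + \frac{9599}{8593}} = \sqrt{- \frac{102925948}{8593}} = \frac{2 i \sqrt{221110667791}}{8593}$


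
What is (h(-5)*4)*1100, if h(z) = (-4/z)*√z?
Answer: 3520*I*√5 ≈ 7871.0*I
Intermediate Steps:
h(z) = -4/√z
(h(-5)*4)*1100 = (-(-4)*I*√5/5*4)*1100 = ((4*I*√5/5)*4)*1100 = (16*I*√5/5)*1100 = 3520*I*√5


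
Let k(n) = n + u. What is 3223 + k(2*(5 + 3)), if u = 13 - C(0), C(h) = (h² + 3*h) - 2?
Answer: 3254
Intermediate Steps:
C(h) = -2 + h² + 3*h
u = 15 (u = 13 - (-2 + 0² + 3*0) = 13 - (-2 + 0 + 0) = 13 - 1*(-2) = 13 + 2 = 15)
k(n) = 15 + n (k(n) = n + 15 = 15 + n)
3223 + k(2*(5 + 3)) = 3223 + (15 + 2*(5 + 3)) = 3223 + (15 + 2*8) = 3223 + (15 + 16) = 3223 + 31 = 3254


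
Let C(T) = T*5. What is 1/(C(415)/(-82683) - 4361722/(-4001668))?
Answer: 165434957622/176168399513 ≈ 0.93907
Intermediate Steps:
C(T) = 5*T
1/(C(415)/(-82683) - 4361722/(-4001668)) = 1/((5*415)/(-82683) - 4361722/(-4001668)) = 1/(2075*(-1/82683) - 4361722*(-1/4001668)) = 1/(-2075/82683 + 2180861/2000834) = 1/(176168399513/165434957622) = 165434957622/176168399513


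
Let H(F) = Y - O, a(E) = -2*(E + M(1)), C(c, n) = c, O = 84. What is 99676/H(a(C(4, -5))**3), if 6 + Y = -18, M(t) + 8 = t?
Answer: -24919/27 ≈ -922.93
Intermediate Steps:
M(t) = -8 + t
Y = -24 (Y = -6 - 18 = -24)
a(E) = 14 - 2*E (a(E) = -2*(E + (-8 + 1)) = -2*(E - 7) = -2*(-7 + E) = 14 - 2*E)
H(F) = -108 (H(F) = -24 - 1*84 = -24 - 84 = -108)
99676/H(a(C(4, -5))**3) = 99676/(-108) = 99676*(-1/108) = -24919/27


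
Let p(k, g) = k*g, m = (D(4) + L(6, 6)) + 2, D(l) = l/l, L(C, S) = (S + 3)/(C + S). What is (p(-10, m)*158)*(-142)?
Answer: 841350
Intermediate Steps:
L(C, S) = (3 + S)/(C + S)
D(l) = 1
m = 15/4 (m = (1 + (3 + 6)/(6 + 6)) + 2 = (1 + 9/12) + 2 = (1 + (1/12)*9) + 2 = (1 + 3/4) + 2 = 7/4 + 2 = 15/4 ≈ 3.7500)
p(k, g) = g*k
(p(-10, m)*158)*(-142) = (((15/4)*(-10))*158)*(-142) = -75/2*158*(-142) = -5925*(-142) = 841350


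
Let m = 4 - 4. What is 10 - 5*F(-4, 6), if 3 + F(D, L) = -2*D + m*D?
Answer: -15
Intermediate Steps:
m = 0
F(D, L) = -3 - 2*D (F(D, L) = -3 + (-2*D + 0*D) = -3 + (-2*D + 0) = -3 - 2*D)
10 - 5*F(-4, 6) = 10 - 5*(-3 - 2*(-4)) = 10 - 5*(-3 + 8) = 10 - 5*5 = 10 - 25 = -15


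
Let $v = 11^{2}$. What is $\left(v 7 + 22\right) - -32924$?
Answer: $33793$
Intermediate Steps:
$v = 121$
$\left(v 7 + 22\right) - -32924 = \left(121 \cdot 7 + 22\right) - -32924 = \left(847 + 22\right) + 32924 = 869 + 32924 = 33793$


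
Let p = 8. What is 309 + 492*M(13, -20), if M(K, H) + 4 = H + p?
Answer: -7563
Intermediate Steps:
M(K, H) = 4 + H (M(K, H) = -4 + (H + 8) = -4 + (8 + H) = 4 + H)
309 + 492*M(13, -20) = 309 + 492*(4 - 20) = 309 + 492*(-16) = 309 - 7872 = -7563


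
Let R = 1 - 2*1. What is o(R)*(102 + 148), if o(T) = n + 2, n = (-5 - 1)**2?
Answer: 9500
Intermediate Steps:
n = 36 (n = (-6)**2 = 36)
R = -1 (R = 1 - 2 = -1)
o(T) = 38 (o(T) = 36 + 2 = 38)
o(R)*(102 + 148) = 38*(102 + 148) = 38*250 = 9500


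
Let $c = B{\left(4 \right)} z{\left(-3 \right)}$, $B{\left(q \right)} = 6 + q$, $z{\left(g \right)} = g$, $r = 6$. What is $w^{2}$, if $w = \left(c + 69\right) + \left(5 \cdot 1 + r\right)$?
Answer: $2500$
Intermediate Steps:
$c = -30$ ($c = \left(6 + 4\right) \left(-3\right) = 10 \left(-3\right) = -30$)
$w = 50$ ($w = \left(-30 + 69\right) + \left(5 \cdot 1 + 6\right) = 39 + \left(5 + 6\right) = 39 + 11 = 50$)
$w^{2} = 50^{2} = 2500$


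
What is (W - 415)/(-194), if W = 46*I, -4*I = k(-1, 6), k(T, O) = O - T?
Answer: 991/388 ≈ 2.5541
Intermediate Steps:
I = -7/4 (I = -(6 - 1*(-1))/4 = -(6 + 1)/4 = -¼*7 = -7/4 ≈ -1.7500)
W = -161/2 (W = 46*(-7/4) = -161/2 ≈ -80.500)
(W - 415)/(-194) = (-161/2 - 415)/(-194) = -991/2*(-1/194) = 991/388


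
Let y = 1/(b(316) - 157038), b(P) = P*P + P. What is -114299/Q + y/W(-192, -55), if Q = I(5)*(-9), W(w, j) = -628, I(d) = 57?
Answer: 4081828515065/18320178024 ≈ 222.81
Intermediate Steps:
b(P) = P + P**2 (b(P) = P**2 + P = P + P**2)
Q = -513 (Q = 57*(-9) = -513)
y = -1/56866 (y = 1/(316*(1 + 316) - 157038) = 1/(316*317 - 157038) = 1/(100172 - 157038) = 1/(-56866) = -1/56866 ≈ -1.7585e-5)
-114299/Q + y/W(-192, -55) = -114299/(-513) - 1/56866/(-628) = -114299*(-1/513) - 1/56866*(-1/628) = 114299/513 + 1/35711848 = 4081828515065/18320178024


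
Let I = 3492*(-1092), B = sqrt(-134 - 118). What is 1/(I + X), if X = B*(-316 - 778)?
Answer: I/(12*(-317772*I + 547*sqrt(7))) ≈ -2.6224e-7 + 1.1943e-9*I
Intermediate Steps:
B = 6*I*sqrt(7) (B = sqrt(-252) = 6*I*sqrt(7) ≈ 15.875*I)
X = -6564*I*sqrt(7) (X = (6*I*sqrt(7))*(-316 - 778) = (6*I*sqrt(7))*(-1094) = -6564*I*sqrt(7) ≈ -17367.0*I)
I = -3813264
1/(I + X) = 1/(-3813264 - 6564*I*sqrt(7))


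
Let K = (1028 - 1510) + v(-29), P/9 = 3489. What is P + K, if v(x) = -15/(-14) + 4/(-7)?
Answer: 61839/2 ≈ 30920.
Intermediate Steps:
P = 31401 (P = 9*3489 = 31401)
v(x) = 1/2 (v(x) = -15*(-1/14) + 4*(-1/7) = 15/14 - 4/7 = 1/2)
K = -963/2 (K = (1028 - 1510) + 1/2 = -482 + 1/2 = -963/2 ≈ -481.50)
P + K = 31401 - 963/2 = 61839/2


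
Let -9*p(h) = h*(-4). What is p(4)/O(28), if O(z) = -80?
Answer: -1/45 ≈ -0.022222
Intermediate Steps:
p(h) = 4*h/9 (p(h) = -h*(-4)/9 = -(-4)*h/9 = 4*h/9)
p(4)/O(28) = ((4/9)*4)/(-80) = (16/9)*(-1/80) = -1/45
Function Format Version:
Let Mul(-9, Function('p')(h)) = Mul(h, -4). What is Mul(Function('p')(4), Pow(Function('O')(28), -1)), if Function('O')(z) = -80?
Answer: Rational(-1, 45) ≈ -0.022222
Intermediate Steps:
Function('p')(h) = Mul(Rational(4, 9), h) (Function('p')(h) = Mul(Rational(-1, 9), Mul(h, -4)) = Mul(Rational(-1, 9), Mul(-4, h)) = Mul(Rational(4, 9), h))
Mul(Function('p')(4), Pow(Function('O')(28), -1)) = Mul(Mul(Rational(4, 9), 4), Pow(-80, -1)) = Mul(Rational(16, 9), Rational(-1, 80)) = Rational(-1, 45)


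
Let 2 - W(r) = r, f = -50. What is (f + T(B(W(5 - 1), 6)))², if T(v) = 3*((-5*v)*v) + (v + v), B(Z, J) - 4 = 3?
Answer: 594441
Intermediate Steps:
W(r) = 2 - r
B(Z, J) = 7 (B(Z, J) = 4 + 3 = 7)
T(v) = -15*v² + 2*v (T(v) = 3*(-5*v²) + 2*v = -15*v² + 2*v)
(f + T(B(W(5 - 1), 6)))² = (-50 + 7*(2 - 15*7))² = (-50 + 7*(2 - 105))² = (-50 + 7*(-103))² = (-50 - 721)² = (-771)² = 594441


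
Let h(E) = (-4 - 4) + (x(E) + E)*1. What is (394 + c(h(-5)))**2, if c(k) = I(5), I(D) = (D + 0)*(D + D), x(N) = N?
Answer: 197136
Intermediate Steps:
I(D) = 2*D**2 (I(D) = D*(2*D) = 2*D**2)
h(E) = -8 + 2*E (h(E) = (-4 - 4) + (E + E)*1 = -8 + (2*E)*1 = -8 + 2*E)
c(k) = 50 (c(k) = 2*5**2 = 2*25 = 50)
(394 + c(h(-5)))**2 = (394 + 50)**2 = 444**2 = 197136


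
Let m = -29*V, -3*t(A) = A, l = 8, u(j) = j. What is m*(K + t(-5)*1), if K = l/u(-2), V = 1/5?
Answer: 203/15 ≈ 13.533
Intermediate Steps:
t(A) = -A/3
V = ⅕ ≈ 0.20000
K = -4 (K = 8/(-2) = 8*(-½) = -4)
m = -29/5 (m = -29*⅕ = -29/5 ≈ -5.8000)
m*(K + t(-5)*1) = -29*(-4 - ⅓*(-5)*1)/5 = -29*(-4 + (5/3)*1)/5 = -29*(-4 + 5/3)/5 = -29/5*(-7/3) = 203/15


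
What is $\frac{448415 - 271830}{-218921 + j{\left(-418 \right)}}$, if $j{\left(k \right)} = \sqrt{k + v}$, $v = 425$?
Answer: $- \frac{38658164785}{47926404234} - \frac{176585 \sqrt{7}}{47926404234} \approx -0.80663$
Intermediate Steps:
$j{\left(k \right)} = \sqrt{425 + k}$ ($j{\left(k \right)} = \sqrt{k + 425} = \sqrt{425 + k}$)
$\frac{448415 - 271830}{-218921 + j{\left(-418 \right)}} = \frac{448415 - 271830}{-218921 + \sqrt{425 - 418}} = \frac{176585}{-218921 + \sqrt{7}}$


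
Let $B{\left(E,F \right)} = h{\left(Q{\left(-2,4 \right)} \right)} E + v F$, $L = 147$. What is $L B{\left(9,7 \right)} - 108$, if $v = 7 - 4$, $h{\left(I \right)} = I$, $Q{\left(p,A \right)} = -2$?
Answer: $333$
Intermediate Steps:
$v = 3$
$B{\left(E,F \right)} = - 2 E + 3 F$
$L B{\left(9,7 \right)} - 108 = 147 \left(\left(-2\right) 9 + 3 \cdot 7\right) - 108 = 147 \left(-18 + 21\right) - 108 = 147 \cdot 3 - 108 = 441 - 108 = 333$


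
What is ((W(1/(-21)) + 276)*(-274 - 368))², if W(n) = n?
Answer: 1537922416900/49 ≈ 3.1386e+10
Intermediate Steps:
((W(1/(-21)) + 276)*(-274 - 368))² = ((1/(-21) + 276)*(-274 - 368))² = ((-1/21 + 276)*(-642))² = ((5795/21)*(-642))² = (-1240130/7)² = 1537922416900/49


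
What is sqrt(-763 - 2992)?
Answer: I*sqrt(3755) ≈ 61.278*I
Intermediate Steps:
sqrt(-763 - 2992) = sqrt(-3755) = I*sqrt(3755)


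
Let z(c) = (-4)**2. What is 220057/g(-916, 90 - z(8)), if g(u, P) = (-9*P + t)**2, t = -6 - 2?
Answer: 220057/454276 ≈ 0.48441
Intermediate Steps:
t = -8
z(c) = 16
g(u, P) = (-8 - 9*P)**2 (g(u, P) = (-9*P - 8)**2 = (-8 - 9*P)**2)
220057/g(-916, 90 - z(8)) = 220057/((8 + 9*(90 - 1*16))**2) = 220057/((8 + 9*(90 - 16))**2) = 220057/((8 + 9*74)**2) = 220057/((8 + 666)**2) = 220057/(674**2) = 220057/454276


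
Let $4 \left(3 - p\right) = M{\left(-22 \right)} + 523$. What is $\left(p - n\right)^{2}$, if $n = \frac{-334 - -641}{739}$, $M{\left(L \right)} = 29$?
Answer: $\frac{10014405184}{546121} \approx 18337.0$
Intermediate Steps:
$p = -135$ ($p = 3 - \frac{29 + 523}{4} = 3 - 138 = -135$)
$n = \frac{307}{739}$ ($n = \left(-334 + 641\right) \frac{1}{739} = 307 \cdot \frac{1}{739} = \frac{307}{739} \approx 0.41543$)
$\left(p - n\right)^{2} = \left(-135 - \frac{307}{739}\right)^{2} = \left(- \frac{100072}{739}\right)^{2} = \frac{10014405184}{546121}$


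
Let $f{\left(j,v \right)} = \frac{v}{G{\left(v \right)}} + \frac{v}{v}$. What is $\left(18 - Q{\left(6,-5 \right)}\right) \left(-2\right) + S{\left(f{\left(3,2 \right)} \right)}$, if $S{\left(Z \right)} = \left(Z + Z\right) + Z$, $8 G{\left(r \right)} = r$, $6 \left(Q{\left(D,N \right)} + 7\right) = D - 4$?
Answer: $- \frac{67}{3} \approx -22.333$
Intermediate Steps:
$Q{\left(D,N \right)} = - \frac{23}{3} + \frac{D}{6}$ ($Q{\left(D,N \right)} = -7 + \frac{D - 4}{6} = -7 + \frac{-4 + D}{6} = -7 + \left(- \frac{2}{3} + \frac{D}{6}\right) = - \frac{23}{3} + \frac{D}{6}$)
$G{\left(r \right)} = \frac{r}{8}$
$f{\left(j,v \right)} = 9$ ($f{\left(j,v \right)} = \frac{v}{\frac{1}{8} v} + \frac{v}{v} = v \frac{8}{v} + 1 = 8 + 1 = 9$)
$S{\left(Z \right)} = 3 Z$ ($S{\left(Z \right)} = 2 Z + Z = 3 Z$)
$\left(18 - Q{\left(6,-5 \right)}\right) \left(-2\right) + S{\left(f{\left(3,2 \right)} \right)} = \left(18 - \left(- \frac{23}{3} + \frac{1}{6} \cdot 6\right)\right) \left(-2\right) + 3 \cdot 9 = \left(18 - \left(- \frac{23}{3} + 1\right)\right) \left(-2\right) + 27 = \left(18 - - \frac{20}{3}\right) \left(-2\right) + 27 = \left(18 + \frac{20}{3}\right) \left(-2\right) + 27 = \frac{74}{3} \left(-2\right) + 27 = - \frac{148}{3} + 27 = - \frac{67}{3}$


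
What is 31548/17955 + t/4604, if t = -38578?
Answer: -91236833/13777470 ≈ -6.6222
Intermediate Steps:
31548/17955 + t/4604 = 31548/17955 - 38578/4604 = 31548*(1/17955) - 38578*1/4604 = 10516/5985 - 19289/2302 = -91236833/13777470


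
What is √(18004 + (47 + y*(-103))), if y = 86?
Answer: √9193 ≈ 95.880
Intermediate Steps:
√(18004 + (47 + y*(-103))) = √(18004 + (47 + 86*(-103))) = √(18004 + (47 - 8858)) = √(18004 - 8811) = √9193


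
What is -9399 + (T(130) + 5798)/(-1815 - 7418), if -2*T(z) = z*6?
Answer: -86786375/9233 ≈ -9399.6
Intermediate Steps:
T(z) = -3*z (T(z) = -z*6/2 = -3*z)
-9399 + (T(130) + 5798)/(-1815 - 7418) = -9399 + (-3*130 + 5798)/(-1815 - 7418) = -9399 + (-390 + 5798)/(-9233) = -9399 + 5408*(-1/9233) = -9399 - 5408/9233 = -86786375/9233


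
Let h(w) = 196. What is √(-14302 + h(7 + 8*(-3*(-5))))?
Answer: I*√14106 ≈ 118.77*I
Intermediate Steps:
√(-14302 + h(7 + 8*(-3*(-5)))) = √(-14302 + 196) = √(-14106) = I*√14106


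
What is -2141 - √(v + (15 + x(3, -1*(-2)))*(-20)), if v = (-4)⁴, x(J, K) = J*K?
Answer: -2141 - 2*I*√41 ≈ -2141.0 - 12.806*I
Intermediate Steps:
v = 256
-2141 - √(v + (15 + x(3, -1*(-2)))*(-20)) = -2141 - √(256 + (15 + 3*(-1*(-2)))*(-20)) = -2141 - √(256 + (15 + 3*2)*(-20)) = -2141 - √(256 + (15 + 6)*(-20)) = -2141 - √(256 + 21*(-20)) = -2141 - √(256 - 420) = -2141 - √(-164) = -2141 - 2*I*√41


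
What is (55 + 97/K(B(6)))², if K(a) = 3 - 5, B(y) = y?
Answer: 169/4 ≈ 42.250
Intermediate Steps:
K(a) = -2
(55 + 97/K(B(6)))² = (55 + 97/(-2))² = (55 + 97*(-½))² = (55 - 97/2)² = (13/2)² = 169/4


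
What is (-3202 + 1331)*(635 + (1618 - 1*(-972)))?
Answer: -6033975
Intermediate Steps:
(-3202 + 1331)*(635 + (1618 - 1*(-972))) = -1871*(635 + (1618 + 972)) = -1871*(635 + 2590) = -1871*3225 = -6033975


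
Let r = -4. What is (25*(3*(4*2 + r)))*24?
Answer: 7200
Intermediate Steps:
(25*(3*(4*2 + r)))*24 = (25*(3*(4*2 - 4)))*24 = (25*(3*(8 - 4)))*24 = (25*(3*4))*24 = (25*12)*24 = 300*24 = 7200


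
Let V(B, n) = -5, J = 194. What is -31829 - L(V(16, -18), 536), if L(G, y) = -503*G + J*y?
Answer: -138328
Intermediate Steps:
L(G, y) = -503*G + 194*y
-31829 - L(V(16, -18), 536) = -31829 - (-503*(-5) + 194*536) = -31829 - (2515 + 103984) = -31829 - 1*106499 = -31829 - 106499 = -138328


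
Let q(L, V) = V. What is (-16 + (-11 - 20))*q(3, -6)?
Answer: 282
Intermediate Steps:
(-16 + (-11 - 20))*q(3, -6) = (-16 + (-11 - 20))*(-6) = (-16 - 31)*(-6) = -47*(-6) = 282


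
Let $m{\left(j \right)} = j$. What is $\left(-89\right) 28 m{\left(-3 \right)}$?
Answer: $7476$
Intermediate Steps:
$\left(-89\right) 28 m{\left(-3 \right)} = \left(-89\right) 28 \left(-3\right) = \left(-2492\right) \left(-3\right) = 7476$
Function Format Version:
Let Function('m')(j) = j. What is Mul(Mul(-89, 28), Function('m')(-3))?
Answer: 7476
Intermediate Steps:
Mul(Mul(-89, 28), Function('m')(-3)) = Mul(Mul(-89, 28), -3) = Mul(-2492, -3) = 7476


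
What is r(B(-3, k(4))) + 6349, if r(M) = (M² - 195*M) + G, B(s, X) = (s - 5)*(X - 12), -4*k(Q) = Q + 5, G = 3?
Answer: -2882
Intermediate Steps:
k(Q) = -5/4 - Q/4 (k(Q) = -(Q + 5)/4 = -(5 + Q)/4 = -5/4 - Q/4)
B(s, X) = (-12 + X)*(-5 + s) (B(s, X) = (-5 + s)*(-12 + X) = (-12 + X)*(-5 + s))
r(M) = 3 + M² - 195*M (r(M) = (M² - 195*M) + 3 = 3 + M² - 195*M)
r(B(-3, k(4))) + 6349 = (3 + (60 - 12*(-3) - 5*(-5/4 - ¼*4) + (-5/4 - ¼*4)*(-3))² - 195*(60 - 12*(-3) - 5*(-5/4 - ¼*4) + (-5/4 - ¼*4)*(-3))) + 6349 = (3 + (60 + 36 - 5*(-5/4 - 1) + (-5/4 - 1)*(-3))² - 195*(60 + 36 - 5*(-5/4 - 1) + (-5/4 - 1)*(-3))) + 6349 = (3 + (60 + 36 - 5*(-9/4) - 9/4*(-3))² - 195*(60 + 36 - 5*(-9/4) - 9/4*(-3))) + 6349 = (3 + (60 + 36 + 45/4 + 27/4)² - 195*(60 + 36 + 45/4 + 27/4)) + 6349 = (3 + 114² - 195*114) + 6349 = (3 + 12996 - 22230) + 6349 = -9231 + 6349 = -2882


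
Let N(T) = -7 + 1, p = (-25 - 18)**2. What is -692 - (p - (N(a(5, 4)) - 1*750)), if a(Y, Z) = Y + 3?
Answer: -3297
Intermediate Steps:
a(Y, Z) = 3 + Y
p = 1849 (p = (-43)**2 = 1849)
N(T) = -6
-692 - (p - (N(a(5, 4)) - 1*750)) = -692 - (1849 - (-6 - 1*750)) = -692 - (1849 - (-6 - 750)) = -692 - (1849 - 1*(-756)) = -692 - (1849 + 756) = -692 - 1*2605 = -692 - 2605 = -3297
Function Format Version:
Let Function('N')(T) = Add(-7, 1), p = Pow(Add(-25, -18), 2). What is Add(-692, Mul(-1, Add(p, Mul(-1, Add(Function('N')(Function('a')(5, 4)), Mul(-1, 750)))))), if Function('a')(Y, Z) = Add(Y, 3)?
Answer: -3297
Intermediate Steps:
Function('a')(Y, Z) = Add(3, Y)
p = 1849 (p = Pow(-43, 2) = 1849)
Function('N')(T) = -6
Add(-692, Mul(-1, Add(p, Mul(-1, Add(Function('N')(Function('a')(5, 4)), Mul(-1, 750)))))) = Add(-692, Mul(-1, Add(1849, Mul(-1, Add(-6, Mul(-1, 750)))))) = Add(-692, Mul(-1, Add(1849, Mul(-1, Add(-6, -750))))) = Add(-692, Mul(-1, Add(1849, Mul(-1, -756)))) = Add(-692, Mul(-1, Add(1849, 756))) = Add(-692, Mul(-1, 2605)) = Add(-692, -2605) = -3297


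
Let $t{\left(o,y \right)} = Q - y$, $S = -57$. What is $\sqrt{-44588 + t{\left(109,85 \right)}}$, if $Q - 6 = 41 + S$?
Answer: $i \sqrt{44683} \approx 211.38 i$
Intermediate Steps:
$Q = -10$ ($Q = 6 + \left(41 - 57\right) = 6 - 16 = -10$)
$t{\left(o,y \right)} = -10 - y$
$\sqrt{-44588 + t{\left(109,85 \right)}} = \sqrt{-44588 - 95} = \sqrt{-44683} = i \sqrt{44683}$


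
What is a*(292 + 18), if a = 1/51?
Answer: 310/51 ≈ 6.0784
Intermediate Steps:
a = 1/51 ≈ 0.019608
a*(292 + 18) = (292 + 18)/51 = (1/51)*310 = 310/51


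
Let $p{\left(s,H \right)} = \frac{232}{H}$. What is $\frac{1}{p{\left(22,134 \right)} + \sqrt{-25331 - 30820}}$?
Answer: $\frac{7772}{252075295} - \frac{13467 i \sqrt{6239}}{252075295} \approx 3.0832 \cdot 10^{-5} - 0.0042199 i$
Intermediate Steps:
$\frac{1}{p{\left(22,134 \right)} + \sqrt{-25331 - 30820}} = \frac{1}{\frac{232}{134} + \sqrt{-25331 - 30820}} = \frac{1}{232 \cdot \frac{1}{134} + \sqrt{-25331 - 30820}} = \frac{1}{\frac{116}{67} + \sqrt{-56151}} = \frac{1}{\frac{116}{67} + 3 i \sqrt{6239}}$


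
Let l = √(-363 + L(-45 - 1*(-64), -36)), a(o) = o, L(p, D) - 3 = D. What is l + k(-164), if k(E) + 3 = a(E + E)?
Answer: -331 + 6*I*√11 ≈ -331.0 + 19.9*I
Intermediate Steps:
L(p, D) = 3 + D
k(E) = -3 + 2*E (k(E) = -3 + (E + E) = -3 + 2*E)
l = 6*I*√11 (l = √(-363 + (3 - 36)) = √(-363 - 33) = √(-396) = 6*I*√11 ≈ 19.9*I)
l + k(-164) = 6*I*√11 + (-3 + 2*(-164)) = 6*I*√11 + (-3 - 328) = 6*I*√11 - 331 = -331 + 6*I*√11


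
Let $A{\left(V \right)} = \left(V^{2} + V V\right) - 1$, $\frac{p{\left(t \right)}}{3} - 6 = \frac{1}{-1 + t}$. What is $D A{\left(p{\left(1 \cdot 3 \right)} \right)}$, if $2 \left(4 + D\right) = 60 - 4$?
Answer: $18228$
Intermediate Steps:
$p{\left(t \right)} = 18 + \frac{3}{-1 + t}$
$D = 24$ ($D = -4 + \frac{60 - 4}{2} = -4 + \frac{1}{2} \cdot 56 = -4 + 28 = 24$)
$A{\left(V \right)} = -1 + 2 V^{2}$ ($A{\left(V \right)} = \left(V^{2} + V^{2}\right) - 1 = 2 V^{2} - 1 = -1 + 2 V^{2}$)
$D A{\left(p{\left(1 \cdot 3 \right)} \right)} = 24 \left(-1 + 2 \left(\frac{3 \left(-5 + 6 \cdot 1 \cdot 3\right)}{-1 + 1 \cdot 3}\right)^{2}\right) = 24 \left(-1 + 2 \left(\frac{3 \left(-5 + 6 \cdot 3\right)}{-1 + 3}\right)^{2}\right) = 24 \left(-1 + 2 \left(\frac{3 \left(-5 + 18\right)}{2}\right)^{2}\right) = 24 \left(-1 + 2 \left(3 \cdot \frac{1}{2} \cdot 13\right)^{2}\right) = 24 \left(-1 + 2 \left(\frac{39}{2}\right)^{2}\right) = 24 \left(-1 + 2 \cdot \frac{1521}{4}\right) = 24 \left(-1 + \frac{1521}{2}\right) = 24 \cdot \frac{1519}{2} = 18228$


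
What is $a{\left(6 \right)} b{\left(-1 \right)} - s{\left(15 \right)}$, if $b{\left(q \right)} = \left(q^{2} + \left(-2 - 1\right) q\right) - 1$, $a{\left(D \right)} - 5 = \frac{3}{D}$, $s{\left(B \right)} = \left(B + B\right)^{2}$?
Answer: $- \frac{1767}{2} \approx -883.5$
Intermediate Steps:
$s{\left(B \right)} = 4 B^{2}$ ($s{\left(B \right)} = \left(2 B\right)^{2} = 4 B^{2}$)
$a{\left(D \right)} = 5 + \frac{3}{D}$
$b{\left(q \right)} = -1 + q^{2} - 3 q$ ($b{\left(q \right)} = \left(q^{2} - 3 q\right) - 1 = -1 + q^{2} - 3 q$)
$a{\left(6 \right)} b{\left(-1 \right)} - s{\left(15 \right)} = \left(5 + \frac{3}{6}\right) \left(-1 + \left(-1\right)^{2} - -3\right) - 4 \cdot 15^{2} = \left(5 + 3 \cdot \frac{1}{6}\right) \left(-1 + 1 + 3\right) - 4 \cdot 225 = \left(5 + \frac{1}{2}\right) 3 - 900 = \frac{11}{2} \cdot 3 - 900 = \frac{33}{2} - 900 = - \frac{1767}{2}$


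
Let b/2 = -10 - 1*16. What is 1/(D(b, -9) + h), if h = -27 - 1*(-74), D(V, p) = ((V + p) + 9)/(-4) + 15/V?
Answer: 52/3105 ≈ 0.016747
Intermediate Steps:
b = -52 (b = 2*(-10 - 1*16) = 2*(-10 - 16) = 2*(-26) = -52)
D(V, p) = -9/4 + 15/V - V/4 - p/4 (D(V, p) = (9 + V + p)*(-¼) + 15/V = (-9/4 - V/4 - p/4) + 15/V = -9/4 + 15/V - V/4 - p/4)
h = 47 (h = -27 + 74 = 47)
1/(D(b, -9) + h) = 1/((¼)*(60 - 1*(-52)*(9 - 52 - 9))/(-52) + 47) = 1/((¼)*(-1/52)*(60 - 1*(-52)*(-52)) + 47) = 1/((¼)*(-1/52)*(60 - 2704) + 47) = 1/((¼)*(-1/52)*(-2644) + 47) = 1/(661/52 + 47) = 1/(3105/52) = 52/3105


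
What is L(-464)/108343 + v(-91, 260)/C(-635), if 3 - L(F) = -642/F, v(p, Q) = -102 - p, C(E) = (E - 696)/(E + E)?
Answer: -31922136145/3041404696 ≈ -10.496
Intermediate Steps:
C(E) = (-696 + E)/(2*E) (C(E) = (-696 + E)/((2*E)) = (-696 + E)*(1/(2*E)) = (-696 + E)/(2*E))
L(F) = 3 + 642/F (L(F) = 3 - (-642)/F = 3 + 642/F)
L(-464)/108343 + v(-91, 260)/C(-635) = (3 + 642/(-464))/108343 + (-102 - 1*(-91))/(((½)*(-696 - 635)/(-635))) = (3 + 642*(-1/464))*(1/108343) + (-102 + 91)/(((½)*(-1/635)*(-1331))) = (3 - 321/232)*(1/108343) - 11/1331/1270 = (375/232)*(1/108343) - 11*1270/1331 = 375/25135576 - 1270/121 = -31922136145/3041404696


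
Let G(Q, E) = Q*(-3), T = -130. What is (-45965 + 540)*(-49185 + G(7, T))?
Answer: 2235182550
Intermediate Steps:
G(Q, E) = -3*Q
(-45965 + 540)*(-49185 + G(7, T)) = (-45965 + 540)*(-49185 - 3*7) = -45425*(-49185 - 21) = -45425*(-49206) = 2235182550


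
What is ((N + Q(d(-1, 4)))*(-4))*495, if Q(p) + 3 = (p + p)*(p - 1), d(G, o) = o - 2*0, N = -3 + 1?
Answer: -37620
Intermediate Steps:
N = -2
d(G, o) = o (d(G, o) = o + 0 = o)
Q(p) = -3 + 2*p*(-1 + p) (Q(p) = -3 + (p + p)*(p - 1) = -3 + (2*p)*(-1 + p) = -3 + 2*p*(-1 + p))
((N + Q(d(-1, 4)))*(-4))*495 = ((-2 + (-3 - 2*4 + 2*4²))*(-4))*495 = ((-2 + (-3 - 8 + 2*16))*(-4))*495 = ((-2 + (-3 - 8 + 32))*(-4))*495 = ((-2 + 21)*(-4))*495 = (19*(-4))*495 = -76*495 = -37620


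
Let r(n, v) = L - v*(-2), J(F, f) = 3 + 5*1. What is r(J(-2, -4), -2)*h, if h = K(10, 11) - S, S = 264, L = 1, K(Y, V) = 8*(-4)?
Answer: 888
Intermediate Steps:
K(Y, V) = -32
J(F, f) = 8 (J(F, f) = 3 + 5 = 8)
r(n, v) = 1 + 2*v (r(n, v) = 1 - v*(-2) = 1 + 2*v)
h = -296 (h = -32 - 1*264 = -32 - 264 = -296)
r(J(-2, -4), -2)*h = (1 + 2*(-2))*(-296) = (1 - 4)*(-296) = -3*(-296) = 888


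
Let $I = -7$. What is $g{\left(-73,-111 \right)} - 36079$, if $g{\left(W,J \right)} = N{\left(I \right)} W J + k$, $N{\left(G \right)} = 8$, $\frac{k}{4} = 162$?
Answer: $29393$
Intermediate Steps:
$k = 648$ ($k = 4 \cdot 162 = 648$)
$g{\left(W,J \right)} = 648 + 8 J W$ ($g{\left(W,J \right)} = 8 W J + 648 = 8 J W + 648 = 648 + 8 J W$)
$g{\left(-73,-111 \right)} - 36079 = \left(648 + 8 \left(-111\right) \left(-73\right)\right) - 36079 = \left(648 + 64824\right) - 36079 = 65472 - 36079 = 29393$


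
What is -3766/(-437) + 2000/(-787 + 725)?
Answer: -320254/13547 ≈ -23.640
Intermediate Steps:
-3766/(-437) + 2000/(-787 + 725) = -3766*(-1/437) + 2000/(-62) = 3766/437 + 2000*(-1/62) = 3766/437 - 1000/31 = -320254/13547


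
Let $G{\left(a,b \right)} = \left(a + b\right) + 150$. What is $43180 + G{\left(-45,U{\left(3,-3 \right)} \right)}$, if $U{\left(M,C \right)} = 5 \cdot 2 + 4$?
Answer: $43299$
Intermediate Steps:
$U{\left(M,C \right)} = 14$ ($U{\left(M,C \right)} = 10 + 4 = 14$)
$G{\left(a,b \right)} = 150 + a + b$
$43180 + G{\left(-45,U{\left(3,-3 \right)} \right)} = 43180 + \left(150 - 45 + 14\right) = 43180 + 119 = 43299$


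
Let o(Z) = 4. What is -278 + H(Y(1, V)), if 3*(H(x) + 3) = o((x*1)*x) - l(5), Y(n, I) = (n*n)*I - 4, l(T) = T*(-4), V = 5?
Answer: -273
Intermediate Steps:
l(T) = -4*T
Y(n, I) = -4 + I*n² (Y(n, I) = n²*I - 4 = I*n² - 4 = -4 + I*n²)
H(x) = 5 (H(x) = -3 + (4 - (-4)*5)/3 = -3 + (4 - 1*(-20))/3 = -3 + (4 + 20)/3 = -3 + (⅓)*24 = -3 + 8 = 5)
-278 + H(Y(1, V)) = -278 + 5 = -273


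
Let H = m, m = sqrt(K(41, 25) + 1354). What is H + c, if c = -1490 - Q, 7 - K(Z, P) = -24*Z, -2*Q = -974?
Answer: -1977 + sqrt(2345) ≈ -1928.6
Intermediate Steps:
Q = 487 (Q = -1/2*(-974) = 487)
K(Z, P) = 7 + 24*Z (K(Z, P) = 7 - (-24)*Z = 7 + 24*Z)
c = -1977 (c = -1490 - 1*487 = -1490 - 487 = -1977)
m = sqrt(2345) (m = sqrt((7 + 24*41) + 1354) = sqrt((7 + 984) + 1354) = sqrt(991 + 1354) = sqrt(2345) ≈ 48.425)
H = sqrt(2345) ≈ 48.425
H + c = sqrt(2345) - 1977 = -1977 + sqrt(2345)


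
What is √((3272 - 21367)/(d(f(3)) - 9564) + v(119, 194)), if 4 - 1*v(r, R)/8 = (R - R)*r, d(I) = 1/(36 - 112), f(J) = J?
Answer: 2*√179062465885/145373 ≈ 5.8217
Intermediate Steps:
d(I) = -1/76 (d(I) = 1/(-76) = -1/76)
v(r, R) = 32 (v(r, R) = 32 - 8*(R - R)*r = 32 - 0*r = 32 - 8*0 = 32 + 0 = 32)
√((3272 - 21367)/(d(f(3)) - 9564) + v(119, 194)) = √((3272 - 21367)/(-1/76 - 9564) + 32) = √(-18095/(-726865/76) + 32) = √(-18095*(-76/726865) + 32) = √(275044/145373 + 32) = √(4926980/145373) = 2*√179062465885/145373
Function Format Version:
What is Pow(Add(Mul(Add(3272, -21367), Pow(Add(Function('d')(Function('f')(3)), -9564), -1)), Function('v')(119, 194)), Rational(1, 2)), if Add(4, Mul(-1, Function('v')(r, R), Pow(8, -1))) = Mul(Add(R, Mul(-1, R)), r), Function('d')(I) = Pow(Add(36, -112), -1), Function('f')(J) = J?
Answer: Mul(Rational(2, 145373), Pow(179062465885, Rational(1, 2))) ≈ 5.8217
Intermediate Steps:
Function('d')(I) = Rational(-1, 76) (Function('d')(I) = Pow(-76, -1) = Rational(-1, 76))
Function('v')(r, R) = 32 (Function('v')(r, R) = Add(32, Mul(-8, Mul(Add(R, Mul(-1, R)), r))) = Add(32, Mul(-8, Mul(0, r))) = Add(32, Mul(-8, 0)) = Add(32, 0) = 32)
Pow(Add(Mul(Add(3272, -21367), Pow(Add(Function('d')(Function('f')(3)), -9564), -1)), Function('v')(119, 194)), Rational(1, 2)) = Pow(Add(Mul(Add(3272, -21367), Pow(Add(Rational(-1, 76), -9564), -1)), 32), Rational(1, 2)) = Pow(Add(Mul(-18095, Pow(Rational(-726865, 76), -1)), 32), Rational(1, 2)) = Pow(Add(Mul(-18095, Rational(-76, 726865)), 32), Rational(1, 2)) = Pow(Add(Rational(275044, 145373), 32), Rational(1, 2)) = Pow(Rational(4926980, 145373), Rational(1, 2)) = Mul(Rational(2, 145373), Pow(179062465885, Rational(1, 2)))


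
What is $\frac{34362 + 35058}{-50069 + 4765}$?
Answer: $- \frac{17355}{11326} \approx -1.5323$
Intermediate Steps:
$\frac{34362 + 35058}{-50069 + 4765} = \frac{69420}{-45304} = 69420 \left(- \frac{1}{45304}\right) = - \frac{17355}{11326}$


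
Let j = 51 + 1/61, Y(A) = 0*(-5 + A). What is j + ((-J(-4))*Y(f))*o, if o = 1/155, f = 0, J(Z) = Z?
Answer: 3112/61 ≈ 51.016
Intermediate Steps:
Y(A) = 0
o = 1/155 ≈ 0.0064516
j = 3112/61 (j = 51 + 1/61 = 3112/61 ≈ 51.016)
j + ((-J(-4))*Y(f))*o = 3112/61 + (-1*(-4)*0)*(1/155) = 3112/61 + (4*0)*(1/155) = 3112/61 + 0*(1/155) = 3112/61 + 0 = 3112/61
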